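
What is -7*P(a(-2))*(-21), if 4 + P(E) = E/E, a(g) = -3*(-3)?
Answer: -441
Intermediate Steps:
a(g) = 9
P(E) = -3 (P(E) = -4 + E/E = -4 + 1 = -3)
-7*P(a(-2))*(-21) = -7*(-3)*(-21) = 21*(-21) = -441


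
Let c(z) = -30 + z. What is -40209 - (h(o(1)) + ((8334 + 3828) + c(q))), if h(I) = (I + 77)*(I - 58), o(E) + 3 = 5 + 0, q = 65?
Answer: -47982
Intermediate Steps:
o(E) = 2 (o(E) = -3 + (5 + 0) = -3 + 5 = 2)
h(I) = (-58 + I)*(77 + I) (h(I) = (77 + I)*(-58 + I) = (-58 + I)*(77 + I))
-40209 - (h(o(1)) + ((8334 + 3828) + c(q))) = -40209 - ((-4466 + 2² + 19*2) + ((8334 + 3828) + (-30 + 65))) = -40209 - ((-4466 + 4 + 38) + (12162 + 35)) = -40209 - (-4424 + 12197) = -40209 - 1*7773 = -40209 - 7773 = -47982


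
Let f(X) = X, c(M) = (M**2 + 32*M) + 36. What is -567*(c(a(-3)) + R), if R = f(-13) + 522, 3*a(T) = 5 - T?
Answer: -361431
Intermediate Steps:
a(T) = 5/3 - T/3 (a(T) = (5 - T)/3 = 5/3 - T/3)
c(M) = 36 + M**2 + 32*M
R = 509 (R = -13 + 522 = 509)
-567*(c(a(-3)) + R) = -567*((36 + (5/3 - 1/3*(-3))**2 + 32*(5/3 - 1/3*(-3))) + 509) = -567*((36 + (5/3 + 1)**2 + 32*(5/3 + 1)) + 509) = -567*((36 + (8/3)**2 + 32*(8/3)) + 509) = -567*((36 + 64/9 + 256/3) + 509) = -567*(1156/9 + 509) = -567*5737/9 = -361431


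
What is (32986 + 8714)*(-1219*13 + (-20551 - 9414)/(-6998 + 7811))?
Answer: -179498706400/271 ≈ -6.6236e+8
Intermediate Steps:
(32986 + 8714)*(-1219*13 + (-20551 - 9414)/(-6998 + 7811)) = 41700*(-15847 - 29965/813) = 41700*(-12913576/813) = -179498706400/271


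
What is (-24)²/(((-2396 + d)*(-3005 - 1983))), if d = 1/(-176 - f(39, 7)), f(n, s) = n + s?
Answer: 31968/663295511 ≈ 4.8196e-5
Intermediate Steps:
d = -1/222 (d = 1/(-176 - (39 + 7)) = 1/(-176 - 1*46) = 1/(-176 - 46) = 1/(-222) = -1/222 ≈ -0.0045045)
(-24)²/(((-2396 + d)*(-3005 - 1983))) = (-24)²/(((-2396 - 1/222)*(-3005 - 1983))) = 576/((-531913/222*(-4988))) = 576/(1326591022/111) = 576*(111/1326591022) = 31968/663295511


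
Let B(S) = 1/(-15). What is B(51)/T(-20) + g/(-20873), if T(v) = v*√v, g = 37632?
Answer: -37632/20873 - I*√5/3000 ≈ -1.8029 - 0.00074536*I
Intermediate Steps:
B(S) = -1/15
T(v) = v^(3/2)
B(51)/T(-20) + g/(-20873) = -I*√5/200/15 + 37632/(-20873) = -I*√5/200/15 + 37632*(-1/20873) = -I*√5/3000 - 37632/20873 = -37632/20873 - I*√5/3000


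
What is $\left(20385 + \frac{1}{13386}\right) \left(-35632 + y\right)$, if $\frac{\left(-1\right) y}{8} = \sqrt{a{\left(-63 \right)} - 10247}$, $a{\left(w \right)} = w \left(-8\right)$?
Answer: $- \frac{4861516253576}{6693} - \frac{1091494444 i \sqrt{9743}}{6693} \approx -7.2636 \cdot 10^{8} - 1.6097 \cdot 10^{7} i$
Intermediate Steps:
$a{\left(w \right)} = - 8 w$
$y = - 8 i \sqrt{9743}$ ($y = - 8 \sqrt{\left(-8\right) \left(-63\right) - 10247} = - 8 \sqrt{504 - 10247} = - 8 \sqrt{-9743} = - 8 i \sqrt{9743} \approx - 789.65 i$)
$\left(20385 + \frac{1}{13386}\right) \left(-35632 + y\right) = \left(20385 + \frac{1}{13386}\right) \left(-35632 - 8 i \sqrt{9743}\right) = \frac{272873611 \left(-35632 - 8 i \sqrt{9743}\right)}{13386} = - \frac{4861516253576}{6693} - \frac{1091494444 i \sqrt{9743}}{6693}$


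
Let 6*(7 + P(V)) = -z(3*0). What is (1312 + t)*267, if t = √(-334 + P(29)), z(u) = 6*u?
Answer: 350304 + 267*I*√341 ≈ 3.503e+5 + 4930.5*I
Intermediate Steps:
P(V) = -7 (P(V) = -7 + (-6*3*0)/6 = -7 + (-6*0)/6 = -7 + (-1*0)/6 = -7 + (⅙)*0 = -7 + 0 = -7)
t = I*√341 (t = √(-334 - 7) = √(-341) = I*√341 ≈ 18.466*I)
(1312 + t)*267 = (1312 + I*√341)*267 = 350304 + 267*I*√341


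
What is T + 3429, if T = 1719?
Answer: 5148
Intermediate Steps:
T + 3429 = 1719 + 3429 = 5148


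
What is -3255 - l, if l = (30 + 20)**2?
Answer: -5755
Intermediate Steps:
l = 2500 (l = 50**2 = 2500)
-3255 - l = -3255 - 1*2500 = -3255 - 2500 = -5755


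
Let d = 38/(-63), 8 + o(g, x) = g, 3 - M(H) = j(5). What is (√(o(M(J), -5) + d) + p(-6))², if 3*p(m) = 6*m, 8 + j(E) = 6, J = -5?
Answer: (252 - I*√1589)²/441 ≈ 140.4 - 45.557*I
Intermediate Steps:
j(E) = -2 (j(E) = -8 + 6 = -2)
M(H) = 5 (M(H) = 3 - 1*(-2) = 3 + 2 = 5)
o(g, x) = -8 + g
p(m) = 2*m (p(m) = (6*m)/3 = 2*m)
d = -38/63 (d = 38*(-1/63) = -38/63 ≈ -0.60317)
(√(o(M(J), -5) + d) + p(-6))² = (√((-8 + 5) - 38/63) + 2*(-6))² = (√(-3 - 38/63) - 12)² = (√(-227/63) - 12)² = (I*√1589/21 - 12)² = (-12 + I*√1589/21)²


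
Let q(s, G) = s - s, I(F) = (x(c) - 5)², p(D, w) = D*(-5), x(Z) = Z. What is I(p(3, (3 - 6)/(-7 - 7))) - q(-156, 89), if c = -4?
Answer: 81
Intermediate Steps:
p(D, w) = -5*D
I(F) = 81 (I(F) = (-4 - 5)² = (-9)² = 81)
q(s, G) = 0
I(p(3, (3 - 6)/(-7 - 7))) - q(-156, 89) = 81 - 1*0 = 81 + 0 = 81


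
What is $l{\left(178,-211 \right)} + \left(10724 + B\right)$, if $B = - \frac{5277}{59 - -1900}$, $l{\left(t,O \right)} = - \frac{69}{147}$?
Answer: $\frac{343034618}{31997} \approx 10721.0$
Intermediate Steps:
$l{\left(t,O \right)} = - \frac{23}{49}$ ($l{\left(t,O \right)} = \left(-69\right) \frac{1}{147} = - \frac{23}{49}$)
$B = - \frac{1759}{653}$ ($B = - \frac{5277}{59 + 1900} = - \frac{5277}{1959} = \left(-5277\right) \frac{1}{1959} = - \frac{1759}{653} \approx -2.6937$)
$l{\left(178,-211 \right)} + \left(10724 + B\right) = - \frac{23}{49} + \left(10724 - \frac{1759}{653}\right) = - \frac{23}{49} + \frac{7001013}{653} = \frac{343034618}{31997}$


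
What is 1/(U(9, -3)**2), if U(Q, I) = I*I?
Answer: 1/81 ≈ 0.012346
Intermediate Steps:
U(Q, I) = I**2
1/(U(9, -3)**2) = 1/(((-3)**2)**2) = 1/(9**2) = 1/81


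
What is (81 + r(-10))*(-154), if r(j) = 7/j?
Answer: -61831/5 ≈ -12366.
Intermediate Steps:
(81 + r(-10))*(-154) = (81 + 7/(-10))*(-154) = (81 + 7*(-1/10))*(-154) = (81 - 7/10)*(-154) = (803/10)*(-154) = -61831/5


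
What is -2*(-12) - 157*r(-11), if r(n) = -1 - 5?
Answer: 966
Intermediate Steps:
r(n) = -6
-2*(-12) - 157*r(-11) = -2*(-12) - 157*(-6) = 24 + 942 = 966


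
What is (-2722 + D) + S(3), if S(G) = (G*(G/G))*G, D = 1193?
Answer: -1520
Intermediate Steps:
S(G) = G² (S(G) = (G*1)*G = G*G = G²)
(-2722 + D) + S(3) = (-2722 + 1193) + 3² = -1529 + 9 = -1520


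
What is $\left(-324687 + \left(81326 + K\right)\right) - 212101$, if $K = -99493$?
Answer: $-554955$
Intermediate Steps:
$\left(-324687 + \left(81326 + K\right)\right) - 212101 = \left(-324687 + \left(81326 - 99493\right)\right) - 212101 = \left(-324687 - 18167\right) - 212101 = -342854 - 212101 = -554955$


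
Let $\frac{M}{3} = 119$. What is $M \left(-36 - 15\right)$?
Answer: $-18207$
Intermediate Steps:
$M = 357$ ($M = 3 \cdot 119 = 357$)
$M \left(-36 - 15\right) = 357 \left(-36 - 15\right) = 357 \left(-51\right) = -18207$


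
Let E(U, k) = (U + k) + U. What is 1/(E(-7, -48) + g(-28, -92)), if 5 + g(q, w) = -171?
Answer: -1/238 ≈ -0.0042017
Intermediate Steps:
g(q, w) = -176 (g(q, w) = -5 - 171 = -176)
E(U, k) = k + 2*U
1/(E(-7, -48) + g(-28, -92)) = 1/((-48 + 2*(-7)) - 176) = 1/((-48 - 14) - 176) = 1/(-62 - 176) = 1/(-238) = -1/238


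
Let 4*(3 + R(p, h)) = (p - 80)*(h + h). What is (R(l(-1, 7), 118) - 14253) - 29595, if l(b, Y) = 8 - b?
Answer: -48040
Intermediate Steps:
R(p, h) = -3 + h*(-80 + p)/2 (R(p, h) = -3 + ((p - 80)*(h + h))/4 = -3 + ((-80 + p)*(2*h))/4 = -3 + (2*h*(-80 + p))/4 = -3 + h*(-80 + p)/2)
(R(l(-1, 7), 118) - 14253) - 29595 = ((-3 - 40*118 + (½)*118*(8 - 1*(-1))) - 14253) - 29595 = ((-3 - 4720 + (½)*118*(8 + 1)) - 14253) - 29595 = ((-3 - 4720 + (½)*118*9) - 14253) - 29595 = ((-3 - 4720 + 531) - 14253) - 29595 = (-4192 - 14253) - 29595 = -18445 - 29595 = -48040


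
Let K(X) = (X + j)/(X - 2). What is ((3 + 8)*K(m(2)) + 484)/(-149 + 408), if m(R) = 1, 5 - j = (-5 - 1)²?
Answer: 22/7 ≈ 3.1429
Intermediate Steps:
j = -31 (j = 5 - (-5 - 1)² = 5 - 1*(-6)² = 5 - 1*36 = 5 - 36 = -31)
K(X) = (-31 + X)/(-2 + X) (K(X) = (X - 31)/(X - 2) = (-31 + X)/(-2 + X))
((3 + 8)*K(m(2)) + 484)/(-149 + 408) = ((3 + 8)*((-31 + 1)/(-2 + 1)) + 484)/(-149 + 408) = (11*(-30/(-1)) + 484)/259 = (11*(-1*(-30)) + 484)*(1/259) = (11*30 + 484)*(1/259) = (330 + 484)*(1/259) = 814*(1/259) = 22/7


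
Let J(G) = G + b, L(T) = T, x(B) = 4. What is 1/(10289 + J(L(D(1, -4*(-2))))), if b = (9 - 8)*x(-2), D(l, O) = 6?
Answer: 1/10299 ≈ 9.7097e-5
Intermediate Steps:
b = 4 (b = (9 - 8)*4 = 1*4 = 4)
J(G) = 4 + G (J(G) = G + 4 = 4 + G)
1/(10289 + J(L(D(1, -4*(-2))))) = 1/(10289 + (4 + 6)) = 1/(10289 + 10) = 1/10299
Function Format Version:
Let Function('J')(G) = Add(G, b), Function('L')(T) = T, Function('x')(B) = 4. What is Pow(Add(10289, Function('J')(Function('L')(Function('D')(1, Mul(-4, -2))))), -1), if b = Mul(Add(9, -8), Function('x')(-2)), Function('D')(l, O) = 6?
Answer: Rational(1, 10299) ≈ 9.7097e-5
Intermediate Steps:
b = 4 (b = Mul(Add(9, -8), 4) = Mul(1, 4) = 4)
Function('J')(G) = Add(4, G) (Function('J')(G) = Add(G, 4) = Add(4, G))
Pow(Add(10289, Function('J')(Function('L')(Function('D')(1, Mul(-4, -2))))), -1) = Pow(Add(10289, Add(4, 6)), -1) = Pow(Add(10289, 10), -1) = Pow(10299, -1) = Rational(1, 10299)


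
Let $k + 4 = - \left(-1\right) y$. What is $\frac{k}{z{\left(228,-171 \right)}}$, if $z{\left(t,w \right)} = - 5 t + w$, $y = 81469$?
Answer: $- \frac{27155}{437} \approx -62.14$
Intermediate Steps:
$z{\left(t,w \right)} = w - 5 t$
$k = 81465$ ($k = -4 - \left(-1\right) 81469 = -4 - -81469 = -4 + 81469 = 81465$)
$\frac{k}{z{\left(228,-171 \right)}} = \frac{81465}{-171 - 1140} = \frac{81465}{-1311} = 81465 \left(- \frac{1}{1311}\right) = - \frac{27155}{437}$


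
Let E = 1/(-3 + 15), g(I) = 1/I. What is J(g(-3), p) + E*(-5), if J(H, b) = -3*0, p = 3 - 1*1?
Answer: -5/12 ≈ -0.41667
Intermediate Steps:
p = 2 (p = 3 - 1 = 2)
E = 1/12 ≈ 0.083333
J(H, b) = 0
J(g(-3), p) + E*(-5) = 0 + (1/12)*(-5) = 0 - 5/12 = -5/12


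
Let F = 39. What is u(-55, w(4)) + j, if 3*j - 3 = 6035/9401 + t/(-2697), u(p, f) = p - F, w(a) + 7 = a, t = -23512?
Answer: -402152468/4474323 ≈ -89.880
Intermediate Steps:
w(a) = -7 + a
u(p, f) = -39 + p (u(p, f) = p - 1*39 = p - 39 = -39 + p)
j = 18433894/4474323 (j = 1 + (6035/9401 - 23512/(-2697))/3 = 1 + (6035*(1/9401) - 23512*(-1/2697))/3 = 1 + (355/553 + 23512/2697)/3 = 1 + (1/3)*(13959571/1491441) = 1 + 13959571/4474323 = 18433894/4474323 ≈ 4.1199)
u(-55, w(4)) + j = (-39 - 55) + 18433894/4474323 = -94 + 18433894/4474323 = -402152468/4474323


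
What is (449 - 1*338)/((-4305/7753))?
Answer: -286861/1435 ≈ -199.90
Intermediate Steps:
(449 - 1*338)/((-4305/7753)) = (449 - 338)/((-4305*1/7753)) = 111/(-4305/7753) = 111*(-7753/4305) = -286861/1435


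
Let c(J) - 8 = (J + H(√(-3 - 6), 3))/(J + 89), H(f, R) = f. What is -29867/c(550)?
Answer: -108059343606/32058253 + 57255039*I/32058253 ≈ -3370.7 + 1.786*I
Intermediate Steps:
c(J) = 8 + (J + 3*I)/(89 + J) (c(J) = 8 + (J + √(-3 - 6))/(J + 89) = 8 + (J + √(-9))/(89 + J) = 8 + (J + 3*I)/(89 + J))
-29867/c(550) = -29867*(89 + 550)/(712 + 3*I + 9*550) = -29867*639/(712 + 3*I + 4950) = -(108059343606/32058253 - 57255039*I/32058253) = -29867*408321*(5662/639 - I/213)/32058253 = -12195323307*(5662/639 - I/213)/32058253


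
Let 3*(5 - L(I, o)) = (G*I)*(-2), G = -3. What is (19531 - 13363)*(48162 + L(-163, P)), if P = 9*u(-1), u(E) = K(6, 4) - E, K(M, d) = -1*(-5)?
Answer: 299104824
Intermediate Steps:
K(M, d) = 5
u(E) = 5 - E
P = 54 (P = 9*(5 - 1*(-1)) = 9*(5 + 1) = 9*6 = 54)
L(I, o) = 5 - 2*I (L(I, o) = 5 - (-3*I)*(-2)/3 = 5 - 2*I)
(19531 - 13363)*(48162 + L(-163, P)) = (19531 - 13363)*(48162 + (5 - 2*(-163))) = 6168*(48162 + (5 + 326)) = 6168*(48162 + 331) = 6168*48493 = 299104824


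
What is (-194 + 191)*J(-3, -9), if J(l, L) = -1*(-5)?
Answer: -15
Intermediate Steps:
J(l, L) = 5
(-194 + 191)*J(-3, -9) = (-194 + 191)*5 = -3*5 = -15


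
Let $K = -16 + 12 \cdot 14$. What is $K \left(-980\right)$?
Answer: $-148960$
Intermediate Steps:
$K = 152$ ($K = -16 + 168 = 152$)
$K \left(-980\right) = 152 \left(-980\right) = -148960$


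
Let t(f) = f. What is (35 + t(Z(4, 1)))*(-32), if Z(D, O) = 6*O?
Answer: -1312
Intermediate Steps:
(35 + t(Z(4, 1)))*(-32) = (35 + 6*1)*(-32) = (35 + 6)*(-32) = 41*(-32) = -1312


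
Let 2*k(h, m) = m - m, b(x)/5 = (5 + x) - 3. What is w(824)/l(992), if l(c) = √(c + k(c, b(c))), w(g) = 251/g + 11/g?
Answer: 131*√62/102176 ≈ 0.010095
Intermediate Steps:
b(x) = 10 + 5*x (b(x) = 5*((5 + x) - 3) = 5*(2 + x) = 10 + 5*x)
k(h, m) = 0 (k(h, m) = (m - m)/2 = (½)*0 = 0)
w(g) = 262/g
l(c) = √c (l(c) = √(c + 0) = √c)
w(824)/l(992) = (262/824)/(√992) = (262*(1/824))/((4*√62)) = 131*(√62/248)/412 = 131*√62/102176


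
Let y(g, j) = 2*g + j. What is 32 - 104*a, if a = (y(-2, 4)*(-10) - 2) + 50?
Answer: -4960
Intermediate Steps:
y(g, j) = j + 2*g
a = 48 (a = ((4 + 2*(-2))*(-10) - 2) + 50 = ((4 - 4)*(-10) - 2) + 50 = (0*(-10) - 2) + 50 = (0 - 2) + 50 = -2 + 50 = 48)
32 - 104*a = 32 - 104*48 = 32 - 4992 = -4960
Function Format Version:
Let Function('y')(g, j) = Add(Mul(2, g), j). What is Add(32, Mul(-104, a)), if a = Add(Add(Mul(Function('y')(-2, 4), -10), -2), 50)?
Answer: -4960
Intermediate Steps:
Function('y')(g, j) = Add(j, Mul(2, g))
a = 48 (a = Add(Add(Mul(Add(4, Mul(2, -2)), -10), -2), 50) = Add(Add(Mul(Add(4, -4), -10), -2), 50) = Add(Add(Mul(0, -10), -2), 50) = Add(Add(0, -2), 50) = Add(-2, 50) = 48)
Add(32, Mul(-104, a)) = Add(32, Mul(-104, 48)) = Add(32, -4992) = -4960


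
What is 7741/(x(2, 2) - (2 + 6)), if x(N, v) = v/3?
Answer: -23223/22 ≈ -1055.6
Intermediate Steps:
x(N, v) = v/3 (x(N, v) = v*(⅓) = v/3)
7741/(x(2, 2) - (2 + 6)) = 7741/((⅓)*2 - (2 + 6)) = 7741/(⅔ - 1*8) = 7741/(⅔ - 8) = 7741/(-22/3) = -3/22*7741 = -23223/22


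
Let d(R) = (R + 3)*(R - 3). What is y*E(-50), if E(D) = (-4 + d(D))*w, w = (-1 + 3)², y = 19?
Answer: 189012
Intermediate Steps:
w = 4 (w = 2² = 4)
d(R) = (-3 + R)*(3 + R) (d(R) = (3 + R)*(-3 + R) = (-3 + R)*(3 + R))
E(D) = -52 + 4*D² (E(D) = (-4 + (-9 + D²))*4 = (-13 + D²)*4 = -52 + 4*D²)
y*E(-50) = 19*(-52 + 4*(-50)²) = 19*(-52 + 4*2500) = 19*(-52 + 10000) = 19*9948 = 189012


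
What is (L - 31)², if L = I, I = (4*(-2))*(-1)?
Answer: 529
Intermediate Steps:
I = 8 (I = -8*(-1) = 8)
L = 8
(L - 31)² = (8 - 31)² = (-23)² = 529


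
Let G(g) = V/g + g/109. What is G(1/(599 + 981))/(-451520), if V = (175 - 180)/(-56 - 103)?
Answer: -1360538159/12363963129600 ≈ -0.00011004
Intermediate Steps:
V = 5/159 (V = -5/(-159) = -5*(-1/159) = 5/159 ≈ 0.031447)
G(g) = g/109 + 5/(159*g) (G(g) = 5/(159*g) + g/109 = g/109 + 5/(159*g))
G(1/(599 + 981))/(-451520) = (1/(109*(599 + 981)) + 5/(159*(1/(599 + 981))))/(-451520) = ((1/109)/1580 + 5/(159*(1/1580)))*(-1/451520) = ((1/109)*(1/1580) + 5/(159*(1/1580)))*(-1/451520) = (1/172220 + (5/159)*1580)*(-1/451520) = (1/172220 + 7900/159)*(-1/451520) = (1360538159/27382980)*(-1/451520) = -1360538159/12363963129600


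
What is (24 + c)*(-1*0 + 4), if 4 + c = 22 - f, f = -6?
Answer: 192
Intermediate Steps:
c = 24 (c = -4 + (22 - 1*(-6)) = -4 + (22 + 6) = -4 + 28 = 24)
(24 + c)*(-1*0 + 4) = (24 + 24)*(-1*0 + 4) = 48*(0 + 4) = 48*4 = 192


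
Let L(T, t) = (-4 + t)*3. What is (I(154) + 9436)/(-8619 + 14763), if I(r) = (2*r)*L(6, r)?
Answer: 37009/1536 ≈ 24.094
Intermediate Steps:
L(T, t) = -12 + 3*t
I(r) = 2*r*(-12 + 3*r) (I(r) = (2*r)*(-12 + 3*r) = 2*r*(-12 + 3*r))
(I(154) + 9436)/(-8619 + 14763) = (6*154*(-4 + 154) + 9436)/(-8619 + 14763) = (6*154*150 + 9436)/6144 = (138600 + 9436)*(1/6144) = 148036*(1/6144) = 37009/1536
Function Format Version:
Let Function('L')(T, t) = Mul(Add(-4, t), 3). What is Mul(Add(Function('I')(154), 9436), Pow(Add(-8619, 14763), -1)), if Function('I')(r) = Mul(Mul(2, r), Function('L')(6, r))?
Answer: Rational(37009, 1536) ≈ 24.094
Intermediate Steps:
Function('L')(T, t) = Add(-12, Mul(3, t))
Function('I')(r) = Mul(2, r, Add(-12, Mul(3, r))) (Function('I')(r) = Mul(Mul(2, r), Add(-12, Mul(3, r))) = Mul(2, r, Add(-12, Mul(3, r))))
Mul(Add(Function('I')(154), 9436), Pow(Add(-8619, 14763), -1)) = Mul(Add(Mul(6, 154, Add(-4, 154)), 9436), Pow(Add(-8619, 14763), -1)) = Mul(Add(Mul(6, 154, 150), 9436), Pow(6144, -1)) = Mul(Add(138600, 9436), Rational(1, 6144)) = Mul(148036, Rational(1, 6144)) = Rational(37009, 1536)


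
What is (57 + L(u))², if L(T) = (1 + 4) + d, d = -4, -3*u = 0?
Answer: 3364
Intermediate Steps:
u = 0 (u = -⅓*0 = 0)
L(T) = 1 (L(T) = (1 + 4) - 4 = 5 - 4 = 1)
(57 + L(u))² = (57 + 1)² = 58² = 3364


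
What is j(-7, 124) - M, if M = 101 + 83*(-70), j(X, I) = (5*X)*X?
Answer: 5954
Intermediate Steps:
j(X, I) = 5*X²
M = -5709 (M = 101 - 5810 = -5709)
j(-7, 124) - M = 5*(-7)² - 1*(-5709) = 5*49 + 5709 = 245 + 5709 = 5954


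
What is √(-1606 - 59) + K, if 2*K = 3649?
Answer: 3649/2 + 3*I*√185 ≈ 1824.5 + 40.804*I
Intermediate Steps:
K = 3649/2 (K = (½)*3649 = 3649/2 ≈ 1824.5)
√(-1606 - 59) + K = √(-1606 - 59) + 3649/2 = √(-1665) + 3649/2 = 3*I*√185 + 3649/2 = 3649/2 + 3*I*√185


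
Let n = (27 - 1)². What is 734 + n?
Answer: 1410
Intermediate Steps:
n = 676 (n = 26² = 676)
734 + n = 734 + 676 = 1410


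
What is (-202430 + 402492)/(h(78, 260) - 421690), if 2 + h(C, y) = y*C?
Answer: -100031/200706 ≈ -0.49840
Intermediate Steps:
h(C, y) = -2 + C*y (h(C, y) = -2 + y*C = -2 + C*y)
(-202430 + 402492)/(h(78, 260) - 421690) = (-202430 + 402492)/((-2 + 78*260) - 421690) = 200062/((-2 + 20280) - 421690) = 200062/(20278 - 421690) = 200062/(-401412) = 200062*(-1/401412) = -100031/200706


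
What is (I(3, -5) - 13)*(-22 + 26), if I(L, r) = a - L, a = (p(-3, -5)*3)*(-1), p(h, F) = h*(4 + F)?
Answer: -100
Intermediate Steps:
a = -9 (a = (-3*(4 - 5)*3)*(-1) = (-3*(-1)*3)*(-1) = (3*3)*(-1) = 9*(-1) = -9)
I(L, r) = -9 - L
(I(3, -5) - 13)*(-22 + 26) = ((-9 - 1*3) - 13)*(-22 + 26) = ((-9 - 3) - 13)*4 = (-12 - 13)*4 = -25*4 = -100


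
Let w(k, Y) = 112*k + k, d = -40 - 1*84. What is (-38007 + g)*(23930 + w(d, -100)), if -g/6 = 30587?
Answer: -2197124622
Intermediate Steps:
g = -183522 (g = -6*30587 = -183522)
d = -124 (d = -40 - 84 = -124)
w(k, Y) = 113*k
(-38007 + g)*(23930 + w(d, -100)) = (-38007 - 183522)*(23930 + 113*(-124)) = -221529*(23930 - 14012) = -221529*9918 = -2197124622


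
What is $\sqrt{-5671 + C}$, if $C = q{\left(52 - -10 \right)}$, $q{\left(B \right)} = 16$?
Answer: $i \sqrt{5655} \approx 75.2 i$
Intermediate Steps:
$C = 16$
$\sqrt{-5671 + C} = \sqrt{-5671 + 16} = \sqrt{-5655} = i \sqrt{5655}$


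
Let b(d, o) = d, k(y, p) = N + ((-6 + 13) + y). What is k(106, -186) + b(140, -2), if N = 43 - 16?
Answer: 280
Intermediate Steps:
N = 27
k(y, p) = 34 + y (k(y, p) = 27 + ((-6 + 13) + y) = 27 + (7 + y) = 34 + y)
k(106, -186) + b(140, -2) = (34 + 106) + 140 = 140 + 140 = 280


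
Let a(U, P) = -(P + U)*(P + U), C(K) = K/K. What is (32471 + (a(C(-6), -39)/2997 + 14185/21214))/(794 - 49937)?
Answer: -2064464742047/3124431247194 ≈ -0.66075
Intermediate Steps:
C(K) = 1
a(U, P) = -(P + U)²
(32471 + (a(C(-6), -39)/2997 + 14185/21214))/(794 - 49937) = (32471 + (-(-39 + 1)²/2997 + 14185/21214))/(794 - 49937) = (32471 + (-1*(-38)²*(1/2997) + 14185*(1/21214)))/(-49143) = (32471 + (-1*1444*(1/2997) + 14185/21214))*(-1/49143) = (32471 + (-1444*1/2997 + 14185/21214))*(-1/49143) = (32471 + (-1444/2997 + 14185/21214))*(-1/49143) = (32471 + 11879429/63578358)*(-1/49143) = (2064464742047/63578358)*(-1/49143) = -2064464742047/3124431247194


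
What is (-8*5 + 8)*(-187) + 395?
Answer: 6379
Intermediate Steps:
(-8*5 + 8)*(-187) + 395 = (-40 + 8)*(-187) + 395 = -32*(-187) + 395 = 5984 + 395 = 6379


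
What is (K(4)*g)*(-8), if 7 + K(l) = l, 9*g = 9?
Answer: 24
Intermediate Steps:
g = 1 (g = (⅑)*9 = 1)
K(l) = -7 + l
(K(4)*g)*(-8) = ((-7 + 4)*1)*(-8) = -3*1*(-8) = -3*(-8) = 24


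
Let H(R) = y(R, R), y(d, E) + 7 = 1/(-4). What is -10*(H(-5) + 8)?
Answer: -15/2 ≈ -7.5000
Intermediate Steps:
y(d, E) = -29/4 (y(d, E) = -7 + 1/(-4) = -7 - 1/4 = -29/4)
H(R) = -29/4
-10*(H(-5) + 8) = -10*(-29/4 + 8) = -10*3/4 = -15/2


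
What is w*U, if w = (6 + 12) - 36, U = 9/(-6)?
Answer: 27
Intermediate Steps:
U = -3/2 (U = 9*(-1/6) = -3/2 ≈ -1.5000)
w = -18 (w = 18 - 36 = -18)
w*U = -18*(-3/2) = 27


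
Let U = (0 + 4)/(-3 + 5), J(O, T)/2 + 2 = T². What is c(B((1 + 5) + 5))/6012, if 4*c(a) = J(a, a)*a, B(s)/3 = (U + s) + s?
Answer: 5182/167 ≈ 31.030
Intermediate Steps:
J(O, T) = -4 + 2*T²
U = 2 (U = 4/2 = 4*(½) = 2)
B(s) = 6 + 6*s (B(s) = 3*((2 + s) + s) = 3*(2 + 2*s) = 6 + 6*s)
c(a) = a*(-4 + 2*a²)/4 (c(a) = ((-4 + 2*a²)*a)/4 = (a*(-4 + 2*a²))/4 = a*(-4 + 2*a²)/4)
c(B((1 + 5) + 5))/6012 = ((6 + 6*((1 + 5) + 5))³/2 - (6 + 6*((1 + 5) + 5)))/6012 = ((6 + 6*(6 + 5))³/2 - (6 + 6*(6 + 5)))*(1/6012) = ((6 + 6*11)³/2 - (6 + 6*11))*(1/6012) = ((6 + 66)³/2 - (6 + 66))*(1/6012) = ((½)*72³ - 1*72)*(1/6012) = ((½)*373248 - 72)*(1/6012) = (186624 - 72)*(1/6012) = 186552*(1/6012) = 5182/167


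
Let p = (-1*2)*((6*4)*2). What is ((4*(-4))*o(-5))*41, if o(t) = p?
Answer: 62976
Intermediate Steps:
p = -96 (p = -48*2 = -2*48 = -96)
o(t) = -96
((4*(-4))*o(-5))*41 = ((4*(-4))*(-96))*41 = -16*(-96)*41 = 1536*41 = 62976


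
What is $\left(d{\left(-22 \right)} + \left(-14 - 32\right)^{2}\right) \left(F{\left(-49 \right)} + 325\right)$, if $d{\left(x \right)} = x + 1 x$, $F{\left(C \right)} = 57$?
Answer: $791504$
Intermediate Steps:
$d{\left(x \right)} = 2 x$ ($d{\left(x \right)} = x + x = 2 x$)
$\left(d{\left(-22 \right)} + \left(-14 - 32\right)^{2}\right) \left(F{\left(-49 \right)} + 325\right) = \left(2 \left(-22\right) + \left(-14 - 32\right)^{2}\right) \left(57 + 325\right) = \left(-44 + \left(-46\right)^{2}\right) 382 = \left(-44 + 2116\right) 382 = 2072 \cdot 382 = 791504$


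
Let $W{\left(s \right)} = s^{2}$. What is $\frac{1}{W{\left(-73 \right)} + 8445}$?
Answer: $\frac{1}{13774} \approx 7.2601 \cdot 10^{-5}$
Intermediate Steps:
$\frac{1}{W{\left(-73 \right)} + 8445} = \frac{1}{\left(-73\right)^{2} + 8445} = \frac{1}{5329 + 8445} = \frac{1}{13774}$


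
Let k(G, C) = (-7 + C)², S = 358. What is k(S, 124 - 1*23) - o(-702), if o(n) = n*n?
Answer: -483968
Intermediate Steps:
o(n) = n²
k(S, 124 - 1*23) - o(-702) = (-7 + (124 - 1*23))² - 1*(-702)² = (-7 + (124 - 23))² - 1*492804 = (-7 + 101)² - 492804 = 94² - 492804 = 8836 - 492804 = -483968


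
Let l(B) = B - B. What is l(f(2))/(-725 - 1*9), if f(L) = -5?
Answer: 0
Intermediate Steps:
l(B) = 0
l(f(2))/(-725 - 1*9) = 0/(-725 - 1*9) = 0/(-725 - 9) = 0/(-734) = -1/734*0 = 0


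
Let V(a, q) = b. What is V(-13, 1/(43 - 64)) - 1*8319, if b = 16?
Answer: -8303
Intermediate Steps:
V(a, q) = 16
V(-13, 1/(43 - 64)) - 1*8319 = 16 - 1*8319 = 16 - 8319 = -8303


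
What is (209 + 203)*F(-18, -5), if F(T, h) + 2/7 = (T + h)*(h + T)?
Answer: 1524812/7 ≈ 2.1783e+5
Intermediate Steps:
F(T, h) = -2/7 + (T + h)² (F(T, h) = -2/7 + (T + h)*(h + T) = -2/7 + (T + h)*(T + h) = -2/7 + (T + h)²)
(209 + 203)*F(-18, -5) = (209 + 203)*(-2/7 + (-18 - 5)²) = 412*(-2/7 + (-23)²) = 412*(-2/7 + 529) = 412*(3701/7) = 1524812/7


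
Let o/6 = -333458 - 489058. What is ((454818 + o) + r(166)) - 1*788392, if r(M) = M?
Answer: -5268504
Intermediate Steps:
o = -4935096 (o = 6*(-333458 - 489058) = 6*(-822516) = -4935096)
((454818 + o) + r(166)) - 1*788392 = ((454818 - 4935096) + 166) - 1*788392 = (-4480278 + 166) - 788392 = -4480112 - 788392 = -5268504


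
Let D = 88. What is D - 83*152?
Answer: -12528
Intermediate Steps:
D - 83*152 = 88 - 83*152 = 88 - 12616 = -12528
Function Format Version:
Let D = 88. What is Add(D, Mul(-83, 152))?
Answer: -12528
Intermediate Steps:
Add(D, Mul(-83, 152)) = Add(88, Mul(-83, 152)) = Add(88, -12616) = -12528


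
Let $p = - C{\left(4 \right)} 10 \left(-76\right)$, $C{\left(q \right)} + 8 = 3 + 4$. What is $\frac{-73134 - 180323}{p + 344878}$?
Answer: $- \frac{253457}{344118} \approx -0.73654$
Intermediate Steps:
$C{\left(q \right)} = -1$ ($C{\left(q \right)} = -8 + \left(3 + 4\right) = -8 + 7 = -1$)
$p = -760$ ($p = \left(-1\right) \left(-1\right) 10 \left(-76\right) = 1 \cdot 10 \left(-76\right) = 10 \left(-76\right) = -760$)
$\frac{-73134 - 180323}{p + 344878} = \frac{-73134 - 180323}{-760 + 344878} = - \frac{253457}{344118}$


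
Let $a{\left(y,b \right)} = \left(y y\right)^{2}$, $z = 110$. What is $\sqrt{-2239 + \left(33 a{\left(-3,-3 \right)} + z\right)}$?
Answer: $4 \sqrt{34} \approx 23.324$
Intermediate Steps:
$a{\left(y,b \right)} = y^{4}$ ($a{\left(y,b \right)} = \left(y^{2}\right)^{2} = y^{4}$)
$\sqrt{-2239 + \left(33 a{\left(-3,-3 \right)} + z\right)} = \sqrt{-2239 + \left(33 \left(-3\right)^{4} + 110\right)} = \sqrt{-2239 + \left(33 \cdot 81 + 110\right)} = \sqrt{-2239 + \left(2673 + 110\right)} = \sqrt{-2239 + 2783} = \sqrt{544} = 4 \sqrt{34}$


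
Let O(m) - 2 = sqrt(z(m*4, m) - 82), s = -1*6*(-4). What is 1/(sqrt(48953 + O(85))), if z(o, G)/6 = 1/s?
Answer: sqrt(2)/sqrt(97910 + I*sqrt(327)) ≈ 0.0045196 - 4.1737e-7*I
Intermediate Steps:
s = 24 (s = -6*(-4) = 24)
z(o, G) = 1/4 (z(o, G) = 6/24 = 6*(1/24) = 1/4)
O(m) = 2 + I*sqrt(327)/2 (O(m) = 2 + sqrt(1/4 - 82) = 2 + sqrt(-327/4) = 2 + I*sqrt(327)/2)
1/(sqrt(48953 + O(85))) = 1/(sqrt(48953 + (2 + I*sqrt(327)/2))) = 1/(sqrt(48955 + I*sqrt(327)/2)) = 1/sqrt(48955 + I*sqrt(327)/2)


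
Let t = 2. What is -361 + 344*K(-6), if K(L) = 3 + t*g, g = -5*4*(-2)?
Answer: 28191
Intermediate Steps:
g = 40 (g = -20*(-2) = 40)
K(L) = 83 (K(L) = 3 + 2*40 = 3 + 80 = 83)
-361 + 344*K(-6) = -361 + 344*83 = -361 + 28552 = 28191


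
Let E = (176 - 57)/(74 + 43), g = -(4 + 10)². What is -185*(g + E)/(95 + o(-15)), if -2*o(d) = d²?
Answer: -241166/117 ≈ -2061.2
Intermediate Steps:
g = -196 (g = -1*14² = -1*196 = -196)
E = 119/117 ≈ 1.0171
o(d) = -d²/2
-185*(g + E)/(95 + o(-15)) = -185*(-196 + 119/117)/(95 - ½*(-15)²) = -185*(-22813/(117*(95 - ½*225))) = -185*(-22813/(117*(95 - 225/2))) = -185/((-35/2*(-117/22813))) = -185/585/6518 = -185*6518/585 = -241166/117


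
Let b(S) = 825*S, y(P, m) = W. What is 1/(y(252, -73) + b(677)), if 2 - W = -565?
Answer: 1/559092 ≈ 1.7886e-6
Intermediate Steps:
W = 567 (W = 2 - 1*(-565) = 2 + 565 = 567)
y(P, m) = 567
1/(y(252, -73) + b(677)) = 1/(567 + 825*677) = 1/(567 + 558525) = 1/559092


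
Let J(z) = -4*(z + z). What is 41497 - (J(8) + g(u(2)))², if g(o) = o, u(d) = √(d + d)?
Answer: 37653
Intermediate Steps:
J(z) = -8*z
u(d) = √2*√d (u(d) = √(2*d) = √2*√d)
41497 - (J(8) + g(u(2)))² = 41497 - (-8*8 + √2*√2)² = 41497 - (-64 + 2)² = 41497 - 1*(-62)² = 41497 - 1*3844 = 41497 - 3844 = 37653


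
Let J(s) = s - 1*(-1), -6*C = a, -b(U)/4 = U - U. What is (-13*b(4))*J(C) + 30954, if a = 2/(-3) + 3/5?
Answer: 30954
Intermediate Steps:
b(U) = 0 (b(U) = -4*(U - U) = -4*0 = 0)
a = -1/15 (a = 2*(-⅓) + 3*(⅕) = -⅔ + ⅗ = -1/15 ≈ -0.066667)
C = 1/90 (C = -⅙*(-1/15) = 1/90 ≈ 0.011111)
J(s) = 1 + s (J(s) = s + 1 = 1 + s)
(-13*b(4))*J(C) + 30954 = (-13*0)*(1 + 1/90) + 30954 = 0*(91/90) + 30954 = 0 + 30954 = 30954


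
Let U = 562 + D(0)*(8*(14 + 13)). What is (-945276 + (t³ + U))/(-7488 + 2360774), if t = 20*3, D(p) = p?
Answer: -364357/1176643 ≈ -0.30966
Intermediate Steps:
U = 562 (U = 562 + 0*(8*(14 + 13)) = 562 + 0*(8*27) = 562 + 0*216 = 562 + 0 = 562)
t = 60
(-945276 + (t³ + U))/(-7488 + 2360774) = (-945276 + (60³ + 562))/(-7488 + 2360774) = (-945276 + (216000 + 562))/2353286 = (-945276 + 216562)*(1/2353286) = -728714*1/2353286 = -364357/1176643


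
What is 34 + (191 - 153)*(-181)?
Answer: -6844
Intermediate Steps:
34 + (191 - 153)*(-181) = 34 + 38*(-181) = 34 - 6878 = -6844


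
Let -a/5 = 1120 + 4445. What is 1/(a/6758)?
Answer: -6758/27825 ≈ -0.24288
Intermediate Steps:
a = -27825 (a = -5*(1120 + 4445) = -5*5565 = -27825)
1/(a/6758) = 1/(-27825/6758) = -6758/27825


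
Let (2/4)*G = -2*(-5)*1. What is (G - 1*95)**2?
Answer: 5625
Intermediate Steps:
G = 20 (G = 2*(-2*(-5)*1) = 2*(10*1) = 2*10 = 20)
(G - 1*95)**2 = (20 - 1*95)**2 = (20 - 95)**2 = (-75)**2 = 5625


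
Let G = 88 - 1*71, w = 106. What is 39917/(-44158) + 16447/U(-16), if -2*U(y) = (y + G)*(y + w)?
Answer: -728062891/1987110 ≈ -366.39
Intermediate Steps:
G = 17 (G = 88 - 71 = 17)
U(y) = -(17 + y)*(106 + y)/2 (U(y) = -(y + 17)*(y + 106)/2 = -(17 + y)*(106 + y)/2)
39917/(-44158) + 16447/U(-16) = 39917/(-44158) + 16447/(-901 - 123/2*(-16) - 1/2*(-16)**2) = 39917*(-1/44158) + 16447/(-901 + 984 - 1/2*256) = -39917/44158 + 16447/(-901 + 984 - 128) = -39917/44158 + 16447/(-45) = -39917/44158 + 16447*(-1/45) = -39917/44158 - 16447/45 = -728062891/1987110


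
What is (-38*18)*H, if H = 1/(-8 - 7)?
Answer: 228/5 ≈ 45.600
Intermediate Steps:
H = -1/15 (H = 1/(-15) = -1/15 ≈ -0.066667)
(-38*18)*H = -38*18*(-1/15) = -684*(-1/15) = 228/5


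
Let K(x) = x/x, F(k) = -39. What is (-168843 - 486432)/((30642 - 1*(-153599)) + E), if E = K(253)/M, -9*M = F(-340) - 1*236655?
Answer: -51699886950/14536246421 ≈ -3.5566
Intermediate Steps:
K(x) = 1
M = 78898/3 (M = -(-39 - 1*236655)/9 = -(-39 - 236655)/9 = -1/9*(-236694) = 78898/3 ≈ 26299.)
E = 3/78898 (E = 1/(78898/3) = 1*(3/78898) = 3/78898 ≈ 3.8024e-5)
(-168843 - 486432)/((30642 - 1*(-153599)) + E) = (-168843 - 486432)/((30642 - 1*(-153599)) + 3/78898) = -655275/((30642 + 153599) + 3/78898) = -655275/(184241 + 3/78898) = -655275/14536246421/78898 = -655275*78898/14536246421 = -51699886950/14536246421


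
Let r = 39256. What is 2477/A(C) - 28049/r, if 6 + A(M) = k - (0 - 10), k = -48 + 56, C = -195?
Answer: 3460733/16824 ≈ 205.70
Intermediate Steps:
k = 8
A(M) = 12 (A(M) = -6 + (8 - (0 - 10)) = -6 + (8 - 1*(-10)) = -6 + (8 + 10) = -6 + 18 = 12)
2477/A(C) - 28049/r = 2477/12 - 28049/39256 = 2477*(1/12) - 28049*1/39256 = 2477/12 - 4007/5608 = 3460733/16824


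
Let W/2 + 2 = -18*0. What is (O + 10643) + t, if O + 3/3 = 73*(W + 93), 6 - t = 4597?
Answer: 12548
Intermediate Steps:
t = -4591 (t = 6 - 1*4597 = 6 - 4597 = -4591)
W = -4 (W = -4 + 2*(-18*0) = -4 + 2*0 = -4 + 0 = -4)
O = 6496 (O = -1 + 73*(-4 + 93) = -1 + 73*89 = -1 + 6497 = 6496)
(O + 10643) + t = (6496 + 10643) - 4591 = 17139 - 4591 = 12548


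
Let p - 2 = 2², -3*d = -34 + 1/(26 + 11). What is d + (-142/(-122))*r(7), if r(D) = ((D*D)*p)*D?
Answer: 5431925/2257 ≈ 2406.7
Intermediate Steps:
d = 419/37 (d = -(-34 + 1/(26 + 11))/3 = -(-34 + 1/37)/3 = -⅓*(-1257/37) = 419/37 ≈ 11.324)
p = 6 (p = 2 + 2² = 2 + 4 = 6)
r(D) = 6*D³ (r(D) = ((D*D)*6)*D = (D²*6)*D = (6*D²)*D = 6*D³)
d + (-142/(-122))*r(7) = 419/37 + (-142/(-122))*(6*7³) = 419/37 + (-142*(-1/122))*(6*343) = 419/37 + (71/61)*2058 = 419/37 + 146118/61 = 5431925/2257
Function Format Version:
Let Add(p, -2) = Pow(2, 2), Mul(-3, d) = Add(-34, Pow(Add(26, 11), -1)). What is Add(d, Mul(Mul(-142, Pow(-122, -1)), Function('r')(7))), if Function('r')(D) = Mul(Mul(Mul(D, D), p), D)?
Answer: Rational(5431925, 2257) ≈ 2406.7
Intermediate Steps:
d = Rational(419, 37) (d = Mul(Rational(-1, 3), Add(-34, Pow(Add(26, 11), -1))) = Mul(Rational(-1, 3), Add(-34, Pow(37, -1))) = Mul(Rational(-1, 3), Add(-34, Rational(1, 37))) = Mul(Rational(-1, 3), Rational(-1257, 37)) = Rational(419, 37) ≈ 11.324)
p = 6 (p = Add(2, Pow(2, 2)) = Add(2, 4) = 6)
Function('r')(D) = Mul(6, Pow(D, 3)) (Function('r')(D) = Mul(Mul(Mul(D, D), 6), D) = Mul(Mul(Pow(D, 2), 6), D) = Mul(Mul(6, Pow(D, 2)), D) = Mul(6, Pow(D, 3)))
Add(d, Mul(Mul(-142, Pow(-122, -1)), Function('r')(7))) = Add(Rational(419, 37), Mul(Mul(-142, Pow(-122, -1)), Mul(6, Pow(7, 3)))) = Add(Rational(419, 37), Mul(Mul(-142, Rational(-1, 122)), Mul(6, 343))) = Add(Rational(419, 37), Mul(Rational(71, 61), 2058)) = Add(Rational(419, 37), Rational(146118, 61)) = Rational(5431925, 2257)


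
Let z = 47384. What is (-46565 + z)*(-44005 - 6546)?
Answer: -41401269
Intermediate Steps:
(-46565 + z)*(-44005 - 6546) = (-46565 + 47384)*(-44005 - 6546) = 819*(-50551) = -41401269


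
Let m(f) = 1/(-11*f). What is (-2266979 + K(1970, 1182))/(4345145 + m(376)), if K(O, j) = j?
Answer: -9371336392/17971519719 ≈ -0.52145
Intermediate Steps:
m(f) = -1/(11*f)
(-2266979 + K(1970, 1182))/(4345145 + m(376)) = (-2266979 + 1182)/(4345145 - 1/11/376) = -2265797/(4345145 - 1/11*1/376) = -2265797/(4345145 - 1/4136) = -2265797/17971519719/4136 = -2265797*4136/17971519719 = -9371336392/17971519719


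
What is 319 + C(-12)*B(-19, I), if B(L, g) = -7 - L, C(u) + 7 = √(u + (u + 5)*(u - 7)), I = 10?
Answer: 367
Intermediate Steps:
C(u) = -7 + √(u + (-7 + u)*(5 + u)) (C(u) = -7 + √(u + (u + 5)*(u - 7)) = -7 + √(u + (5 + u)*(-7 + u)) = -7 + √(u + (-7 + u)*(5 + u)))
319 + C(-12)*B(-19, I) = 319 + (-7 + √(-35 + (-12)² - 1*(-12)))*(-7 - 1*(-19)) = 319 + (-7 + √(-35 + 144 + 12))*(-7 + 19) = 319 + (-7 + √121)*12 = 319 + (-7 + 11)*12 = 319 + 4*12 = 319 + 48 = 367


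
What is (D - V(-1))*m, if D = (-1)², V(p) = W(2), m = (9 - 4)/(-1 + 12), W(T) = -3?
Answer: 20/11 ≈ 1.8182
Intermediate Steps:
m = 5/11 ≈ 0.45455
V(p) = -3
D = 1
(D - V(-1))*m = (1 - 1*(-3))*(5/11) = (1 + 3)*(5/11) = 4*(5/11) = 20/11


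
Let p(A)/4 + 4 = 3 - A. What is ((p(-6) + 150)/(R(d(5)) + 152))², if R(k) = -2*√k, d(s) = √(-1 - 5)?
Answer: 7225/(76 - 6^(¼)*√I)² ≈ 1.2873 + 0.038051*I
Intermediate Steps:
d(s) = I*√6 (d(s) = √(-6) = I*√6)
p(A) = -4 - 4*A (p(A) = -16 + 4*(3 - A) = -16 + (12 - 4*A) = -4 - 4*A)
((p(-6) + 150)/(R(d(5)) + 152))² = (((-4 - 4*(-6)) + 150)/(-2*6^(¼)*√I + 152))² = (((-4 + 24) + 150)/(-2*6^(¼)*√I + 152))² = ((20 + 150)/(-2*6^(¼)*√I + 152))² = (170/(152 - 2*6^(¼)*√I))² = 28900/(152 - 2*6^(¼)*√I)²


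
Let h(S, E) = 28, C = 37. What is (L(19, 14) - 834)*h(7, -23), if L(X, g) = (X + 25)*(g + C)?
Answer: 39480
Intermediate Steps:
L(X, g) = (25 + X)*(37 + g) (L(X, g) = (X + 25)*(g + 37) = (25 + X)*(37 + g))
(L(19, 14) - 834)*h(7, -23) = ((925 + 25*14 + 37*19 + 19*14) - 834)*28 = ((925 + 350 + 703 + 266) - 834)*28 = (2244 - 834)*28 = 1410*28 = 39480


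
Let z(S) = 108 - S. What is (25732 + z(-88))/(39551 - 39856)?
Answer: -25928/305 ≈ -85.010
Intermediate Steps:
(25732 + z(-88))/(39551 - 39856) = (25732 + (108 - 1*(-88)))/(39551 - 39856) = (25732 + (108 + 88))/(-305) = (25732 + 196)*(-1/305) = 25928*(-1/305) = -25928/305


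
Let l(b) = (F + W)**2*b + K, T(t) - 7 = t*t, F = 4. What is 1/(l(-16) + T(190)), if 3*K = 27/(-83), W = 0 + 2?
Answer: 83/2949064 ≈ 2.8145e-5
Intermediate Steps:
W = 2
K = -9/83 (K = (27/(-83))/3 = (27*(-1/83))/3 = (1/3)*(-27/83) = -9/83 ≈ -0.10843)
T(t) = 7 + t**2 (T(t) = 7 + t*t = 7 + t**2)
l(b) = -9/83 + 36*b (l(b) = (4 + 2)**2*b - 9/83 = 6**2*b - 9/83 = 36*b - 9/83 = -9/83 + 36*b)
1/(l(-16) + T(190)) = 1/((-9/83 + 36*(-16)) + (7 + 190**2)) = 1/((-9/83 - 576) + (7 + 36100)) = 1/(-47817/83 + 36107) = 1/(2949064/83) = 83/2949064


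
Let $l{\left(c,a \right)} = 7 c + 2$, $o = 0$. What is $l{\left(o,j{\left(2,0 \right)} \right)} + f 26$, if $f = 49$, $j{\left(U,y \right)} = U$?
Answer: $1276$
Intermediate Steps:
$l{\left(c,a \right)} = 2 + 7 c$
$l{\left(o,j{\left(2,0 \right)} \right)} + f 26 = \left(2 + 7 \cdot 0\right) + 49 \cdot 26 = \left(2 + 0\right) + 1274 = 2 + 1274 = 1276$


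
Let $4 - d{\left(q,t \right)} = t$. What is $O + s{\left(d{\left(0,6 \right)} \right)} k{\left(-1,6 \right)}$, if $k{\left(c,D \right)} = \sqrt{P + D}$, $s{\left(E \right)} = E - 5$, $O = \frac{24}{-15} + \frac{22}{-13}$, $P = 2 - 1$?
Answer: $- \frac{214}{65} - 7 \sqrt{7} \approx -21.813$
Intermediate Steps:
$d{\left(q,t \right)} = 4 - t$
$P = 1$
$O = - \frac{214}{65}$ ($O = 24 \left(- \frac{1}{15}\right) + 22 \left(- \frac{1}{13}\right) = - \frac{8}{5} - \frac{22}{13} = - \frac{214}{65} \approx -3.2923$)
$s{\left(E \right)} = -5 + E$ ($s{\left(E \right)} = E - 5 = -5 + E$)
$k{\left(c,D \right)} = \sqrt{1 + D}$
$O + s{\left(d{\left(0,6 \right)} \right)} k{\left(-1,6 \right)} = - \frac{214}{65} + \left(-5 + \left(4 - 6\right)\right) \sqrt{1 + 6} = - \frac{214}{65} + \left(-5 + \left(4 - 6\right)\right) \sqrt{7} = - \frac{214}{65} + \left(-5 - 2\right) \sqrt{7} = - \frac{214}{65} - 7 \sqrt{7}$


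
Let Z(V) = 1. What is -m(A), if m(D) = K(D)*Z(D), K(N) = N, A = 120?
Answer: -120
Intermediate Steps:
m(D) = D (m(D) = D*1 = D)
-m(A) = -1*120 = -120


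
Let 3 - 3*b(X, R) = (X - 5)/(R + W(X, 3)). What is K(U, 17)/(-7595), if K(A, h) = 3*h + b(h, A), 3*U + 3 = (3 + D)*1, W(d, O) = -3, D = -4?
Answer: -688/98735 ≈ -0.0069681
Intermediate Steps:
U = -4/3 (U = -1 + ((3 - 4)*1)/3 = -1 + (-1*1)/3 = -1 + (⅓)*(-1) = -1 - ⅓ = -4/3 ≈ -1.3333)
b(X, R) = 1 - (-5 + X)/(3*(-3 + R)) (b(X, R) = 1 - (X - 5)/(3*(R - 3)) = 1 - (-5 + X)/(3*(-3 + R)))
K(A, h) = 3*h + (-4 - h + 3*A)/(3*(-3 + A))
K(U, 17)/(-7595) = ((-4 - 1*17 + 3*(-4/3) + 9*17*(-3 - 4/3))/(3*(-3 - 4/3)))/(-7595) = ((-4 - 17 - 4 + 9*17*(-13/3))/(3*(-13/3)))*(-1/7595) = ((⅓)*(-3/13)*(-4 - 17 - 4 - 663))*(-1/7595) = ((⅓)*(-3/13)*(-688))*(-1/7595) = (688/13)*(-1/7595) = -688/98735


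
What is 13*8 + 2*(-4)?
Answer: 96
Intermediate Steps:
13*8 + 2*(-4) = 104 - 8 = 96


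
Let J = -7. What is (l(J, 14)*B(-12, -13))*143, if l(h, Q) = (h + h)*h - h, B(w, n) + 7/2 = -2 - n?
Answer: 225225/2 ≈ 1.1261e+5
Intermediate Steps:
B(w, n) = -11/2 - n (B(w, n) = -7/2 + (-2 - n) = -11/2 - n)
l(h, Q) = -h + 2*h² (l(h, Q) = (2*h)*h - h = 2*h² - h = -h + 2*h²)
(l(J, 14)*B(-12, -13))*143 = ((-7*(-1 + 2*(-7)))*(-11/2 - 1*(-13)))*143 = ((-7*(-1 - 14))*(-11/2 + 13))*143 = (-7*(-15)*(15/2))*143 = (105*(15/2))*143 = (1575/2)*143 = 225225/2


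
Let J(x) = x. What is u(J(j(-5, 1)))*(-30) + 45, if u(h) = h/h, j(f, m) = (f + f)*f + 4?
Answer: 15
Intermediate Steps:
j(f, m) = 4 + 2*f² (j(f, m) = (2*f)*f + 4 = 2*f² + 4 = 4 + 2*f²)
u(h) = 1
u(J(j(-5, 1)))*(-30) + 45 = 1*(-30) + 45 = -30 + 45 = 15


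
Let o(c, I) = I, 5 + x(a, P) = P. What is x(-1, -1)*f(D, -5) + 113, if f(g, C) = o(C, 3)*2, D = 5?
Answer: 77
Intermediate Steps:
x(a, P) = -5 + P
f(g, C) = 6 (f(g, C) = 3*2 = 6)
x(-1, -1)*f(D, -5) + 113 = (-5 - 1)*6 + 113 = -6*6 + 113 = -36 + 113 = 77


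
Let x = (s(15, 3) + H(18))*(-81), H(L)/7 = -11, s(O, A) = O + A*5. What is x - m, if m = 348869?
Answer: -345062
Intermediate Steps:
s(O, A) = O + 5*A
H(L) = -77 (H(L) = 7*(-11) = -77)
x = 3807 (x = ((15 + 5*3) - 77)*(-81) = ((15 + 15) - 77)*(-81) = (30 - 77)*(-81) = -47*(-81) = 3807)
x - m = 3807 - 1*348869 = 3807 - 348869 = -345062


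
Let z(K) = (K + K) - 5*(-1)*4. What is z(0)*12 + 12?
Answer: 252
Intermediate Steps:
z(K) = 20 + 2*K (z(K) = 2*K + 5*4 = 2*K + 20 = 20 + 2*K)
z(0)*12 + 12 = (20 + 2*0)*12 + 12 = (20 + 0)*12 + 12 = 20*12 + 12 = 240 + 12 = 252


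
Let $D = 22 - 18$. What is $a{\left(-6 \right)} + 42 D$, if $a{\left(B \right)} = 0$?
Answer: $168$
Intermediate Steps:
$D = 4$
$a{\left(-6 \right)} + 42 D = 0 + 42 \cdot 4 = 0 + 168 = 168$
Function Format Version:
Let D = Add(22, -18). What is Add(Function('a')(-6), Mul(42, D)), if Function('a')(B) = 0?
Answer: 168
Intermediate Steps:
D = 4
Add(Function('a')(-6), Mul(42, D)) = Add(0, Mul(42, 4)) = Add(0, 168) = 168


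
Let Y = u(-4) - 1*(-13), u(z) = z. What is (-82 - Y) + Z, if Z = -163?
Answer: -254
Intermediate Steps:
Y = 9 (Y = -4 - 1*(-13) = -4 + 13 = 9)
(-82 - Y) + Z = (-82 - 1*9) - 163 = (-82 - 9) - 163 = -91 - 163 = -254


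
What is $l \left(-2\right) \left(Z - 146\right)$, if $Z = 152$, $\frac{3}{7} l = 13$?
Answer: $-364$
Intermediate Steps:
$l = \frac{91}{3}$ ($l = \frac{7}{3} \cdot 13 = \frac{91}{3} \approx 30.333$)
$l \left(-2\right) \left(Z - 146\right) = \frac{91}{3} \left(-2\right) \left(152 - 146\right) = \left(- \frac{182}{3}\right) 6 = -364$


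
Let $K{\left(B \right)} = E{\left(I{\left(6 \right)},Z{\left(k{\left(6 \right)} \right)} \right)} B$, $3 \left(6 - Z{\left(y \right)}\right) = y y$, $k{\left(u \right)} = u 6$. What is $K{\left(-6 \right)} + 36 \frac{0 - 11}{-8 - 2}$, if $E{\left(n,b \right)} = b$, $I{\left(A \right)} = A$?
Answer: $\frac{12978}{5} \approx 2595.6$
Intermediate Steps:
$k{\left(u \right)} = 6 u$
$Z{\left(y \right)} = 6 - \frac{y^{2}}{3}$ ($Z{\left(y \right)} = 6 - \frac{y y}{3} = 6 - \frac{y^{2}}{3}$)
$K{\left(B \right)} = - 426 B$ ($K{\left(B \right)} = \left(6 - \frac{\left(6 \cdot 6\right)^{2}}{3}\right) B = \left(6 - \frac{36^{2}}{3}\right) B = \left(6 - 432\right) B = - 426 B$)
$K{\left(-6 \right)} + 36 \frac{0 - 11}{-8 - 2} = \left(-426\right) \left(-6\right) + 36 \frac{0 - 11}{-8 - 2} = 2556 + 36 \left(- \frac{11}{-10}\right) = 2556 + 36 \left(\left(-11\right) \left(- \frac{1}{10}\right)\right) = 2556 + 36 \cdot \frac{11}{10} = 2556 + \frac{198}{5} = \frac{12978}{5}$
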